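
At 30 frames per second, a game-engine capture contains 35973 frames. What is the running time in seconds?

Running time = 35973 / (30) = 1199.1 s.

1199.1 seconds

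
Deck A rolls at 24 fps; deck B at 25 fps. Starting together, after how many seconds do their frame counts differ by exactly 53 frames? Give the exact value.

The gap grows by |25 − 24| = 1 frame per second.
Time for a 53-frame gap: 53 ÷ (1) = 53 s.

53 seconds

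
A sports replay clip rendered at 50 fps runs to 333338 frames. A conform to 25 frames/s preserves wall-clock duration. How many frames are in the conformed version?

Target frames = source frames × (target rate / source rate) = 333338 × (25)/(50) = 333338 × 1/2 = 166669.

166669 frames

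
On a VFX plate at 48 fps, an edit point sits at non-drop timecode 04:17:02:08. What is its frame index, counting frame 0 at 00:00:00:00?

Total seconds to the label: (4 × 3600 + 17 × 60 + 2) = 15422.
Frame index = 15422 × 48 + 8 = 740264.

740264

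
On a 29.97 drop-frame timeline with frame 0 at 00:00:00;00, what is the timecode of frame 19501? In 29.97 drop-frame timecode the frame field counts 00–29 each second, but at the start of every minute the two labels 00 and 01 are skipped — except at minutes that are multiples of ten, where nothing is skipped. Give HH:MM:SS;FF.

Ten DF minutes hold 17982 frames, so frame 19501 lies in block 1 (frames 17982–35963) with 1519 frames into that block.
The block's first minute is 1800 frames and the rest 1798 each; 1519 frames reaches minute 0, so 1 × 18 + 0 × 2 = 18 labels have been skipped so far.
Adding those back, label number 19501 + 18 = 19519 at 30 labels/s is 650 s + 19 f = 0 h 10 min 50 s frame 19, i.e. 00:10:50;19.

00:10:50;19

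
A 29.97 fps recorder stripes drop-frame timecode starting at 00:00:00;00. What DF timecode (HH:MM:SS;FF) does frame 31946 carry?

Ten DF minutes hold 17982 frames, so frame 31946 lies in block 1 (frames 17982–35963) with 13964 frames into that block.
The block's first minute is 1800 frames and the rest 1798 each; 13964 frames reaches minute 7, so 1 × 18 + 7 × 2 = 32 labels have been skipped so far.
Adding those back, label number 31946 + 32 = 31978 at 30 labels/s is 1065 s + 28 f = 0 h 17 min 45 s frame 28, i.e. 00:17:45;28.

00:17:45;28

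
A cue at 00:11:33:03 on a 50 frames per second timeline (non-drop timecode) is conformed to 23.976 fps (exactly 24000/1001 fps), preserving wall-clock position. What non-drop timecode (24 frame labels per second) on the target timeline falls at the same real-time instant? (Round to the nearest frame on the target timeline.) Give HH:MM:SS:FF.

Source frame index: (0×3600 + 11×60 + 33) × 50 + 3 = 34653.
Real time: 34653 / (50) = 34653/50 s.
Target frame: (34653/50) × (24000/1001) = 16633440/1001 ≈ 16616.823 → 16617.
At 24 labels/s: frame 16617 → 00:11:32:09.

00:11:32:09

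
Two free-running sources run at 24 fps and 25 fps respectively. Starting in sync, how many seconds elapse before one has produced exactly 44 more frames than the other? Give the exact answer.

44 seconds

The gap grows by |25 − 24| = 1 frame per second.
Time for a 44-frame gap: 44 ÷ (1) = 44 s.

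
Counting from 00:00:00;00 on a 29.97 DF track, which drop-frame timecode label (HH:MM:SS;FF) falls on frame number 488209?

Each 10-minute DF block holds 10 × 60 × 30 − 9 × 2 = 17982 frames. 488209 ÷ 17982 → 27 full blocks, remainder 2695.
Within the partial block the first minute is 1800 frames and each further minute 1798, so 1 further minute boundary passed. Total skipped labels = 18 × 27 + 2 × 1 = 488.
Non-drop label index = 488209 + 488 = 488697; at 30 labels/s that is 04:31:29:27, i.e. DF 04:31:29;27.

04:31:29;27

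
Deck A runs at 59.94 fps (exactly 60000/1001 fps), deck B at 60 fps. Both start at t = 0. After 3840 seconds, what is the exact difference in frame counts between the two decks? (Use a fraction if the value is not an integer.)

230400/1001 frames

A emits 60000/1001 × 3840 = 230400000/1001 frames; B emits 60 × 3840 = 230400.
Difference = 230400/1001 frames (≈ 230.1698); B is ahead of A.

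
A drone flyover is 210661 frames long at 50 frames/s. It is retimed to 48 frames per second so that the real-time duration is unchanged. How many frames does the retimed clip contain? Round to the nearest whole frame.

Frames at target rate = 210661 × (48) / (50) = 5055864/25 ≈ 202234.560.
Nearest whole frame: 202235.

202235 frames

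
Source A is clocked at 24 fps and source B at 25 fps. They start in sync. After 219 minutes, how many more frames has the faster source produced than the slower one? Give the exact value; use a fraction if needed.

219 min = 13140 s.
A emits 24 × 13140 = 315360 frames; B emits 25 × 13140 = 328500.
Difference = 13140 frames; B is ahead of A.

13140 frames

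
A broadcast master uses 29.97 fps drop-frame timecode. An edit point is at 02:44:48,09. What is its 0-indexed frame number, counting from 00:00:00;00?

Complete 10-minute blocks: 16, each 17982 frames → 287712.
Remaining 4 whole minutes in the current block: 1800 + 3 × 1798 = 7194 frames.
Within the current minute: 48 × 30 + 9 − 2 = 1447 (labels ;00/;01 skipped at this minute). Total = 287712 + 7194 + 1447 = 296353.

296353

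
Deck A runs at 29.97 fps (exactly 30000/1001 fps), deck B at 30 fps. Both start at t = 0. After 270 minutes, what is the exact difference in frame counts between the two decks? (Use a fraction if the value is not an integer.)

270 min = 16200 s.
A emits 30000/1001 × 16200 = 486000000/1001 frames; B emits 30 × 16200 = 486000.
Difference = 486000/1001 frames (≈ 485.5145); B is ahead of A.

486000/1001 frames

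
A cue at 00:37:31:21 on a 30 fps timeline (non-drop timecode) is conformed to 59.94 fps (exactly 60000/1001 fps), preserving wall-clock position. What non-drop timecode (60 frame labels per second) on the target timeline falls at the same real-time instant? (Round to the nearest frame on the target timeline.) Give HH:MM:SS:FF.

00:37:29:27

Source frame index: (0×3600 + 37×60 + 31) × 30 + 21 = 67551.
Real time: 67551 / (30) = 22517/10 s.
Target frame: (22517/10) × (60000/1001) = 12282000/91 ≈ 134967.033 → 134967.
At 60 labels/s: frame 134967 → 00:37:29:27.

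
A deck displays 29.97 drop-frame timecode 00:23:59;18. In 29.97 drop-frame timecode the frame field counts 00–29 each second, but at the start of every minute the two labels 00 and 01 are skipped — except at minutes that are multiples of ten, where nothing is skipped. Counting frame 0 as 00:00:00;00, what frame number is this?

As if non-drop at 30 labels/s: (0 × 3600 + 23 × 60 + 59) × 30 + 18 = 43188.
Minute boundaries passed: 23; those not divisible by 10: 23 − 2 = 21; dropped labels = 2 × 21 = 42.
Actual frame index = 43188 − 42 = 43146.

43146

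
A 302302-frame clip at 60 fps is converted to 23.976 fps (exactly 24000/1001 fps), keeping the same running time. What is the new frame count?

120800 frames

Target frames = source frames × (target rate / source rate) = 302302 × (24000/1001)/(60) = 302302 × 400/1001 = 120800.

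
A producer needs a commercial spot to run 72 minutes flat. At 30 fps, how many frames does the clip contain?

129600 frames

72 min = 4320 s.
Frames = 4320 × 30 = 129600.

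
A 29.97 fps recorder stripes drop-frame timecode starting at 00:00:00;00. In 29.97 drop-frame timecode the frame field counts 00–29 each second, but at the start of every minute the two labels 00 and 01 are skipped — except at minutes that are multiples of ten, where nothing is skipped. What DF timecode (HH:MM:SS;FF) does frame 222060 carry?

Ten DF minutes hold 17982 frames, so frame 222060 lies in block 12 (frames 215784–233765) with 6276 frames into that block.
The block's first minute is 1800 frames and the rest 1798 each; 6276 frames reaches minute 3, so 12 × 18 + 3 × 2 = 222 labels have been skipped so far.
Adding those back, label number 222060 + 222 = 222282 at 30 labels/s is 7409 s + 12 f = 2 h 3 min 29 s frame 12, i.e. 02:03:29;12.

02:03:29;12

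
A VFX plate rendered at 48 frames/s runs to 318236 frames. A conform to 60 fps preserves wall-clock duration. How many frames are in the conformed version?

397795 frames

Target frames = source frames × (target rate / source rate) = 318236 × (60)/(48) = 318236 × 5/4 = 397795.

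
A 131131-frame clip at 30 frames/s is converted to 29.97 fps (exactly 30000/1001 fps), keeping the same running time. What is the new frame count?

131000 frames

Target frames = source frames × (target rate / source rate) = 131131 × (30000/1001)/(30) = 131131 × 1000/1001 = 131000.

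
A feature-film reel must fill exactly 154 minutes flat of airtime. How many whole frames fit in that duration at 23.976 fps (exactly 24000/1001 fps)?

221538 frames

154 min = 9240 s.
Frames = 9240 × 24000/1001 = 2880000/13 ≈ 221538.4615.
Complete frames: 221538.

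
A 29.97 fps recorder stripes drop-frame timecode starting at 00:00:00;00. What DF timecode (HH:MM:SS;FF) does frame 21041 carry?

00:11:42;01

Each 10-minute DF block holds 10 × 60 × 30 − 9 × 2 = 17982 frames. 21041 ÷ 17982 → 1 full block, remainder 3059.
Within the partial block the first minute is 1800 frames and each further minute 1798, so 1 further minute boundary passed. Total skipped labels = 18 × 1 + 2 × 1 = 20.
Non-drop label index = 21041 + 20 = 21061; at 30 labels/s that is 00:11:42:01, i.e. DF 00:11:42;01.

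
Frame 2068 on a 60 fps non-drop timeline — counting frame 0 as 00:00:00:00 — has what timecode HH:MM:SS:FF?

00:00:34:28

2068 ÷ 60 = 34 full seconds, remainder 28 frames.
34 s = 0 h 0 min 34 s.
Timecode: 00:00:34:28.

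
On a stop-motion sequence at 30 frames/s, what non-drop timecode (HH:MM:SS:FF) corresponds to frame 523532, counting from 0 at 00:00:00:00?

523532 ÷ 30 = 17451 full seconds, remainder 2 frames.
17451 s = 4 h 50 min 51 s.
Timecode: 04:50:51:02.

04:50:51:02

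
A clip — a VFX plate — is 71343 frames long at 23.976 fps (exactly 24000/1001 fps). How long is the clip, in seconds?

Running time = 71343 / (24000/1001) = 2975.597625 s.

2975.597625 seconds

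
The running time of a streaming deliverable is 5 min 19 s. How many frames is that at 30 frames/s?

9570 frames

5 min 19 s = 319 s.
Frames = 319 × 30 = 9570.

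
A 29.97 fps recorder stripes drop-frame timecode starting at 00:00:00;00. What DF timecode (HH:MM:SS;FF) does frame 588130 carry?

Each 10-minute DF block holds 10 × 60 × 30 − 9 × 2 = 17982 frames. 588130 ÷ 17982 → 32 full blocks, remainder 12706.
Within the partial block the first minute is 1800 frames and each further minute 1798, so 7 further minute boundaries passed. Total skipped labels = 18 × 32 + 2 × 7 = 590.
Non-drop label index = 588130 + 590 = 588720; at 30 labels/s that is 05:27:04:00, i.e. DF 05:27:04;00.

05:27:04;00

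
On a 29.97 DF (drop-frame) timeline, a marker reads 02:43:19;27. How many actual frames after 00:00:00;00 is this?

Complete 10-minute blocks: 16, each 17982 frames → 287712.
Remaining 3 whole minutes in the current block: 1800 + 2 × 1798 = 5396 frames.
Within the current minute: 19 × 30 + 27 − 2 = 595 (labels ;00/;01 skipped at this minute). Total = 287712 + 5396 + 595 = 293703.

293703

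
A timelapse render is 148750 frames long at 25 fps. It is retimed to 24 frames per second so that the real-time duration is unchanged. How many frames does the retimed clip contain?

Target frames = source frames × (target rate / source rate) = 148750 × (24)/(25) = 148750 × 24/25 = 142800.

142800 frames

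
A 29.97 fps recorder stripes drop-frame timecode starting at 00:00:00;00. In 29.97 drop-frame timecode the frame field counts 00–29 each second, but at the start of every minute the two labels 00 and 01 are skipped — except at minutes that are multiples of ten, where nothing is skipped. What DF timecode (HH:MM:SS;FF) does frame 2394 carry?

Ten DF minutes hold 17982 frames, so frame 2394 lies in block 0 (frames 0–17981) with 2394 frames into that block.
The block's first minute is 1800 frames and the rest 1798 each; 2394 frames reaches minute 1, so 0 × 18 + 1 × 2 = 2 labels have been skipped so far.
Adding those back, label number 2394 + 2 = 2396 at 30 labels/s is 79 s + 26 f = 0 h 1 min 19 s frame 26, i.e. 00:01:19;26.

00:01:19;26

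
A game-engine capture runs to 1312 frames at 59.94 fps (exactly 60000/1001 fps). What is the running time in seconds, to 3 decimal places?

Running time = 1312 × 1001/60000 = 41041/1875 s ≈ 21.889 s.

21.889 seconds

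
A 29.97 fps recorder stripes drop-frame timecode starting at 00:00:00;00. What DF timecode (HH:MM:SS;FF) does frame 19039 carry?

00:10:35;07

Each 10-minute DF block holds 10 × 60 × 30 − 9 × 2 = 17982 frames. 19039 ÷ 17982 → 1 full block, remainder 1057.
Within the partial block the first minute is 1800 frames and each further minute 1798, so 0 further minute boundaries passed. Total skipped labels = 18 × 1 + 2 × 0 = 18.
Non-drop label index = 19039 + 18 = 19057; at 30 labels/s that is 00:10:35:07, i.e. DF 00:10:35;07.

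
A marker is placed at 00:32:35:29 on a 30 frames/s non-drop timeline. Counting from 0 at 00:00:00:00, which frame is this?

frame 58679

Total seconds to the label: (0 × 3600 + 32 × 60 + 35) = 1955.
Frame index = 1955 × 30 + 29 = 58679.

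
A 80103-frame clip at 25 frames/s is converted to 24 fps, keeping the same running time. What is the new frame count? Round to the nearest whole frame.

Frames at target rate = 80103 × (24) / (25) = 1922472/25 ≈ 76898.880.
Nearest whole frame: 76899.

76899 frames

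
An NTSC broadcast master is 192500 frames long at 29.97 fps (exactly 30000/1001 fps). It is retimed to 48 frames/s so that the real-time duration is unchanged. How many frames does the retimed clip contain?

Target frames = source frames × (target rate / source rate) = 192500 × (48)/(30000/1001) = 192500 × 1001/625 = 308308.

308308 frames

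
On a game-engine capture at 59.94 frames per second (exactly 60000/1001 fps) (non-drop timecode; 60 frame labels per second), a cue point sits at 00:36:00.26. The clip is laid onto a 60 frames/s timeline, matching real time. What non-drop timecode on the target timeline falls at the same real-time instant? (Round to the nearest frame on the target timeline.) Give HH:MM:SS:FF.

Source frame index: (0×3600 + 36×60 + 0) × 60 + 26 = 129626.
Real time: 129626 / (60000/1001) = 64877813/30000 s.
Target frame: (64877813/30000) × (60) = 64877813/500 ≈ 129755.626 → 129756.
At 60 labels/s: frame 129756 → 00:36:02:36.

00:36:02:36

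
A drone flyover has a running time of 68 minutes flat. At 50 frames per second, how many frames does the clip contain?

204000 frames

68 min = 4080 s.
Frames = 4080 × 50 = 204000.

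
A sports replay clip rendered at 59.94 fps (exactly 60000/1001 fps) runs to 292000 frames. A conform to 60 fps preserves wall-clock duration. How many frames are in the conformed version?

292292 frames

Target frames = source frames × (target rate / source rate) = 292000 × (60)/(60000/1001) = 292000 × 1001/1000 = 292292.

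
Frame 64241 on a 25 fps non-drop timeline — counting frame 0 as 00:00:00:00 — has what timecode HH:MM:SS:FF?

64241 ÷ 25 = 2569 full seconds, remainder 16 frames.
2569 s = 0 h 42 min 49 s.
Timecode: 00:42:49:16.

00:42:49:16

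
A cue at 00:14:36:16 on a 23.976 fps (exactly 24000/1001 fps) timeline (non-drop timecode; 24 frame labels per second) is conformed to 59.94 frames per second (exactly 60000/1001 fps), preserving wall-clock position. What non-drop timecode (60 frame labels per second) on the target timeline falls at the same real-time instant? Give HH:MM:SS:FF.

00:14:36:40

Source frame index: (0×3600 + 14×60 + 36) × 24 + 16 = 21040.
Real time: 21040 / (24000/1001) = 263263/300 s.
Target frame: (263263/300) × (60000/1001) = 52600.
At 60 labels/s: frame 52600 → 00:14:36:40.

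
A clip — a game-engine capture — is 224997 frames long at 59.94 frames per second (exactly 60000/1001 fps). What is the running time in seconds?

3753.69995 seconds

Running time = 224997 / (60000/1001) = 3753.69995 s.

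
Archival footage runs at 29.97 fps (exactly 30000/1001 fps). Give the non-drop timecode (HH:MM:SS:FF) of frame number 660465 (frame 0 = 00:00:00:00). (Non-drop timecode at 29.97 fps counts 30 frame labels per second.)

660465 ÷ 30 = 22015 full seconds, remainder 15 frames.
22015 s = 6 h 6 min 55 s.
Timecode: 06:06:55:15.

06:06:55:15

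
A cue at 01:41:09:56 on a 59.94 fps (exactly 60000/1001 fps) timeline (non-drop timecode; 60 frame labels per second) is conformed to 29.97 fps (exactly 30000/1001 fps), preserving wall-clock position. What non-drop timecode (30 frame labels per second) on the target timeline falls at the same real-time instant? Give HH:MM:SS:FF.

Source frame index: (1×3600 + 41×60 + 9) × 60 + 56 = 364196.
Real time: 364196 / (60000/1001) = 91140049/15000 s.
Target frame: (91140049/15000) × (30000/1001) = 182098.
At 30 labels/s: frame 182098 → 01:41:09:28.

01:41:09:28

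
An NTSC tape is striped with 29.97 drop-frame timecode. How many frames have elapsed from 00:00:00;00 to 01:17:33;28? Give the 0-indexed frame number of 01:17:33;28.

Complete 10-minute blocks: 7, each 17982 frames → 125874.
Remaining 7 whole minutes in the current block: 1800 + 6 × 1798 = 12588 frames.
Within the current minute: 33 × 30 + 28 − 2 = 1016 (labels ;00/;01 skipped at this minute). Total = 125874 + 12588 + 1016 = 139478.

139478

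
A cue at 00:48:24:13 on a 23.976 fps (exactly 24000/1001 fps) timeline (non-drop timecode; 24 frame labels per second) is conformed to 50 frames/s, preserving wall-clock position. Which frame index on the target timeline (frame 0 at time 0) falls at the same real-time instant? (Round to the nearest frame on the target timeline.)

frame 145372

Source frame index: (0×3600 + 48×60 + 24) × 24 + 13 = 69709.
Real time: 69709 / (24000/1001) = 69778709/24000 s.
Target frame: (69778709/24000) × (50) = 69778709/480 ≈ 145372.310 → 145372.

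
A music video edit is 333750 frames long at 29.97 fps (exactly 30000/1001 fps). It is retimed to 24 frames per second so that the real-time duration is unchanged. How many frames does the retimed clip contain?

267267 frames

Target frames = source frames × (target rate / source rate) = 333750 × (24)/(30000/1001) = 333750 × 1001/1250 = 267267.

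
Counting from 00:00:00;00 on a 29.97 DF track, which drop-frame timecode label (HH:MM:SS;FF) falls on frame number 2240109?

Each 10-minute DF block holds 10 × 60 × 30 − 9 × 2 = 17982 frames. 2240109 ÷ 17982 → 124 full blocks, remainder 10341.
Within the partial block the first minute is 1800 frames and each further minute 1798, so 5 further minute boundaries passed. Total skipped labels = 18 × 124 + 2 × 5 = 2242.
Non-drop label index = 2240109 + 2242 = 2242351; at 30 labels/s that is 20:45:45:01, i.e. DF 20:45:45;01.

20:45:45;01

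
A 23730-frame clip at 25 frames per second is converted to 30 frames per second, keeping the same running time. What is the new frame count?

28476 frames

Target frames = source frames × (target rate / source rate) = 23730 × (30)/(25) = 23730 × 6/5 = 28476.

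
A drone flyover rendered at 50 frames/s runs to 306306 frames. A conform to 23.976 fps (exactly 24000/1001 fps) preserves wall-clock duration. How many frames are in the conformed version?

Target frames = source frames × (target rate / source rate) = 306306 × (24000/1001)/(50) = 306306 × 480/1001 = 146880.

146880 frames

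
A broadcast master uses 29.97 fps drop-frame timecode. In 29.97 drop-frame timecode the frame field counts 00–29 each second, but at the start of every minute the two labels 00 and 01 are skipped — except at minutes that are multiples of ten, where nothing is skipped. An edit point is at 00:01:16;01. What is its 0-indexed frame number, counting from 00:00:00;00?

2279

Complete 10-minute blocks: 0, each 17982 frames → 0.
Remaining 1 whole minute in the current block: 1800 + 0 × 1798 = 1800 frames.
Within the current minute: 16 × 30 + 1 − 2 = 479 (labels ;00/;01 skipped at this minute). Total = 0 + 1800 + 479 = 2279.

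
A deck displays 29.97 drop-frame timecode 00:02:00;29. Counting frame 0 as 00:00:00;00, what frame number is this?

As if non-drop at 30 labels/s: (0 × 3600 + 2 × 60 + 0) × 30 + 29 = 3629.
Minute boundaries passed: 2; those not divisible by 10: 2 − 0 = 2; dropped labels = 2 × 2 = 4.
Actual frame index = 3629 − 4 = 3625.

3625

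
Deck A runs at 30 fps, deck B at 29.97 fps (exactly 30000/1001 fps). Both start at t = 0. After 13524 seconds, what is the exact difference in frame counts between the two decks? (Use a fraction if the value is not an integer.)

57960/143 frames

A emits 30 × 13524 = 405720 frames; B emits 30000/1001 × 13524 = 57960000/143.
Difference = 57960/143 frames (≈ 405.3147); B is behind A.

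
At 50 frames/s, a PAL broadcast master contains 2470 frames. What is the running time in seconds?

Running time = 2470 / (50) = 49.4 s.

49.4 seconds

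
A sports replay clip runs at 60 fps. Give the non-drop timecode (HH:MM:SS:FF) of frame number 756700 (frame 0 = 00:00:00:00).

756700 ÷ 60 = 12611 full seconds, remainder 40 frames.
12611 s = 3 h 30 min 11 s.
Timecode: 03:30:11:40.

03:30:11:40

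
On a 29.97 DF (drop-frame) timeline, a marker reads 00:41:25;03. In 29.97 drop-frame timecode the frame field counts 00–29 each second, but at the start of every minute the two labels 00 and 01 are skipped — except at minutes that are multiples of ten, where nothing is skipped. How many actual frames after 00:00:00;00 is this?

74479

Complete 10-minute blocks: 4, each 17982 frames → 71928.
Remaining 1 whole minute in the current block: 1800 + 0 × 1798 = 1800 frames.
Within the current minute: 25 × 30 + 3 − 2 = 751 (labels ;00/;01 skipped at this minute). Total = 71928 + 1800 + 751 = 74479.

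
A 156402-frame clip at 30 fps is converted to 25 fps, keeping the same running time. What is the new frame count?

Target frames = source frames × (target rate / source rate) = 156402 × (25)/(30) = 156402 × 5/6 = 130335.

130335 frames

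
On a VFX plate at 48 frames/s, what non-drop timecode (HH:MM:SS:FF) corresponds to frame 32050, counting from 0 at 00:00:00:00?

00:11:07:34

32050 ÷ 48 = 667 full seconds, remainder 34 frames.
667 s = 0 h 11 min 7 s.
Timecode: 00:11:07:34.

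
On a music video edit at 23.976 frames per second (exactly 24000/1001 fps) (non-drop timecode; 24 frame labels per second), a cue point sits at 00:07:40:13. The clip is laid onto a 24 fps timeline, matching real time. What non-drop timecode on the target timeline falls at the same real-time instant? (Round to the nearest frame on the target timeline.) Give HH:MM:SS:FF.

Source frame index: (0×3600 + 7×60 + 40) × 24 + 13 = 11053.
Real time: 11053 / (24000/1001) = 11064053/24000 s.
Target frame: (11064053/24000) × (24) = 11064053/1000 ≈ 11064.053 → 11064.
At 24 labels/s: frame 11064 → 00:07:41:00.

00:07:41:00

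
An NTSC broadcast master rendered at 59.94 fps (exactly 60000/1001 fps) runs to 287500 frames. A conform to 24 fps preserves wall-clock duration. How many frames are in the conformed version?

115115 frames

Target frames = source frames × (target rate / source rate) = 287500 × (24)/(60000/1001) = 287500 × 1001/2500 = 115115.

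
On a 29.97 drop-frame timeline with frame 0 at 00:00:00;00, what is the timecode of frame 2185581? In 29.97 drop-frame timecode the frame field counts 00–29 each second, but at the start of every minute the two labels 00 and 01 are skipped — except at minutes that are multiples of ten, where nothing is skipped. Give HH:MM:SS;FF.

20:15:25;19

Each 10-minute DF block holds 10 × 60 × 30 − 9 × 2 = 17982 frames. 2185581 ÷ 17982 → 121 full blocks, remainder 9759.
Within the partial block the first minute is 1800 frames and each further minute 1798, so 5 further minute boundaries passed. Total skipped labels = 18 × 121 + 2 × 5 = 2188.
Non-drop label index = 2185581 + 2188 = 2187769; at 30 labels/s that is 20:15:25:19, i.e. DF 20:15:25;19.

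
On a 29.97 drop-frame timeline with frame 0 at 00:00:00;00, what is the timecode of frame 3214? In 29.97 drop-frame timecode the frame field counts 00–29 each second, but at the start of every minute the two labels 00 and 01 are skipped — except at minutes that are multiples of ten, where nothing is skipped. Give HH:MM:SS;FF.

00:01:47;06

Ten DF minutes hold 17982 frames, so frame 3214 lies in block 0 (frames 0–17981) with 3214 frames into that block.
The block's first minute is 1800 frames and the rest 1798 each; 3214 frames reaches minute 1, so 0 × 18 + 1 × 2 = 2 labels have been skipped so far.
Adding those back, label number 3214 + 2 = 3216 at 30 labels/s is 107 s + 6 f = 0 h 1 min 47 s frame 6, i.e. 00:01:47;06.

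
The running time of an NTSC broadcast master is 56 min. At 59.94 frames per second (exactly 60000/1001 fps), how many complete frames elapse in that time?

56 min = 3360 s.
Frames = 3360 × 60000/1001 = 28800000/143 ≈ 201398.6014.
Complete frames: 201398.

201398 frames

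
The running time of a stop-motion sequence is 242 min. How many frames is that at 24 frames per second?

242 min = 14520 s.
Frames = 14520 × 24 = 348480.

348480 frames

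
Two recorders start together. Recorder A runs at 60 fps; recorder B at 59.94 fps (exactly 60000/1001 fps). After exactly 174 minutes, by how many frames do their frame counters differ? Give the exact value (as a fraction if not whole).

174 min = 10440 s.
A emits 60 × 10440 = 626400 frames; B emits 60000/1001 × 10440 = 626400000/1001.
Difference = 626400/1001 frames (≈ 625.7742); B is behind A.

626400/1001 frames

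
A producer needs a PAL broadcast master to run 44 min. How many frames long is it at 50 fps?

132000 frames

44 min = 2640 s.
Frames = 2640 × 50 = 132000.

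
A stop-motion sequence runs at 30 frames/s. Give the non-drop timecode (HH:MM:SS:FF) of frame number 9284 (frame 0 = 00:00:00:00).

00:05:09:14

9284 ÷ 30 = 309 full seconds, remainder 14 frames.
309 s = 0 h 5 min 9 s.
Timecode: 00:05:09:14.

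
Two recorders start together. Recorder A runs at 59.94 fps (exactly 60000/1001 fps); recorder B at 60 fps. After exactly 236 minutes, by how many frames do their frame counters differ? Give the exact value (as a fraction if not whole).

849600/1001 frames

236 min = 14160 s.
A emits 60000/1001 × 14160 = 849600000/1001 frames; B emits 60 × 14160 = 849600.
Difference = 849600/1001 frames (≈ 848.7512); B is ahead of A.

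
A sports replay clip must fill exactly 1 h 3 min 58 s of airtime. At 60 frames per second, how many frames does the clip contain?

1 h 3 min 58 s = 3838 s.
Frames = 3838 × 60 = 230280.

230280 frames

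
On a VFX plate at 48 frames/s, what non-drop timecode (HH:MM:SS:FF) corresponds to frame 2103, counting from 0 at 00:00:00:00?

2103 ÷ 48 = 43 full seconds, remainder 39 frames.
43 s = 0 h 0 min 43 s.
Timecode: 00:00:43:39.

00:00:43:39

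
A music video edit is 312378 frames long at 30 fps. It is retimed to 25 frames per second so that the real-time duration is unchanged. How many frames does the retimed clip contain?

Frames at target rate = 312378 × (25) / (30) = 260315.

260315 frames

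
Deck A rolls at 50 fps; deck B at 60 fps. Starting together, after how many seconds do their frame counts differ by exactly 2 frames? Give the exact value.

0.2 seconds

The gap grows by |60 − 50| = 10 frames per second.
Time for a 2-frame gap: 2 ÷ (10) = 0.2 s.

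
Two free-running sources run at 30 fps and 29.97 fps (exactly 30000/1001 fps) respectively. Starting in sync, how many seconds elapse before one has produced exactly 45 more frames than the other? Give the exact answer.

1501.5 seconds

The gap grows by |30000/1001 − 30| = 30/1001 frames per second.
Time for a 45-frame gap: 45 ÷ (30/1001) = 1501.5 s.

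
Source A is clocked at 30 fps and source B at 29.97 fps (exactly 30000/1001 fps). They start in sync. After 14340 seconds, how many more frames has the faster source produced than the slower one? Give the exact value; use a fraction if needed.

430200/1001 frames

A emits 30 × 14340 = 430200 frames; B emits 30000/1001 × 14340 = 430200000/1001.
Difference = 430200/1001 frames (≈ 429.7702); B is behind A.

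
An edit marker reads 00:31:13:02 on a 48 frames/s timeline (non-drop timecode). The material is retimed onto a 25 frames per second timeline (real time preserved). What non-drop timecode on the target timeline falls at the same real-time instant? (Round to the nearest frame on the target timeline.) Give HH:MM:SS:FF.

Source frame index: (0×3600 + 31×60 + 13) × 48 + 2 = 89906.
Real time: 89906 / (48) = 44953/24 s.
Target frame: (44953/24) × (25) = 1123825/24 ≈ 46826.042 → 46826.
At 25 labels/s: frame 46826 → 00:31:13:01.

00:31:13:01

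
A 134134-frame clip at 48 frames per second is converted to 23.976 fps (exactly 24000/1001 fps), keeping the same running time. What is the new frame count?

67000 frames

Target frames = source frames × (target rate / source rate) = 134134 × (24000/1001)/(48) = 134134 × 500/1001 = 67000.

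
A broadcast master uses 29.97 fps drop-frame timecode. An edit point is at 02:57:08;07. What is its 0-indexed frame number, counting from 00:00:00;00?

As if non-drop at 30 labels/s: (2 × 3600 + 57 × 60 + 8) × 30 + 7 = 318847.
Minute boundaries passed: 177; those not divisible by 10: 177 − 17 = 160; dropped labels = 2 × 160 = 320.
Actual frame index = 318847 − 320 = 318527.

318527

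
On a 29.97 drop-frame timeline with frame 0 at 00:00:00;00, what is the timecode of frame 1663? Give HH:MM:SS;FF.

Each 10-minute DF block holds 10 × 60 × 30 − 9 × 2 = 17982 frames. 1663 ÷ 17982 → 0 full blocks, remainder 1663.
Within the partial block the first minute is 1800 frames and each further minute 1798, so 0 further minute boundaries passed. Total skipped labels = 18 × 0 + 2 × 0 = 0.
Non-drop label index = 1663 + 0 = 1663; at 30 labels/s that is 00:00:55:13, i.e. DF 00:00:55;13.

00:00:55;13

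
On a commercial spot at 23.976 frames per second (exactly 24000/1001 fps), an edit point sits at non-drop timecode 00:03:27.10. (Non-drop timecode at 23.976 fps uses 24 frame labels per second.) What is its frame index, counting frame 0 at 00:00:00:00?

frame 4978

Total seconds to the label: (0 × 3600 + 3 × 60 + 27) = 207.
Frame index = 207 × 24 + 10 = 4978.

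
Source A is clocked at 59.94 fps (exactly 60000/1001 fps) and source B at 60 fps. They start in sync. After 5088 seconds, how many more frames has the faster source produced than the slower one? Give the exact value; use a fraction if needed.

305280/1001 frames

A emits 60000/1001 × 5088 = 305280000/1001 frames; B emits 60 × 5088 = 305280.
Difference = 305280/1001 frames (≈ 304.9750); B is ahead of A.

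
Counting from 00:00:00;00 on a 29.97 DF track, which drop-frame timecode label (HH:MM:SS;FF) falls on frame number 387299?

Each 10-minute DF block holds 10 × 60 × 30 − 9 × 2 = 17982 frames. 387299 ÷ 17982 → 21 full blocks, remainder 9677.
Within the partial block the first minute is 1800 frames and each further minute 1798, so 5 further minute boundaries passed. Total skipped labels = 18 × 21 + 2 × 5 = 388.
Non-drop label index = 387299 + 388 = 387687; at 30 labels/s that is 03:35:22:27, i.e. DF 03:35:22;27.

03:35:22;27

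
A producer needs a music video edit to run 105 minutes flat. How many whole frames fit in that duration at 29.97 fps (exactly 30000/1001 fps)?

188811 frames

105 min = 6300 s.
Frames = 6300 × 30000/1001 = 27000000/143 ≈ 188811.1888.
Complete frames: 188811.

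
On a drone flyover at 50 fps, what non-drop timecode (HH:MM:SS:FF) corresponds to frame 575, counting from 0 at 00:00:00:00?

00:00:11:25

575 ÷ 50 = 11 full seconds, remainder 25 frames.
11 s = 0 h 0 min 11 s.
Timecode: 00:00:11:25.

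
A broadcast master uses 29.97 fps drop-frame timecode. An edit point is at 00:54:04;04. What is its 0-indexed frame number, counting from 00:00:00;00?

Complete 10-minute blocks: 5, each 17982 frames → 89910.
Remaining 4 whole minutes in the current block: 1800 + 3 × 1798 = 7194 frames.
Within the current minute: 4 × 30 + 4 − 2 = 122 (labels ;00/;01 skipped at this minute). Total = 89910 + 7194 + 122 = 97226.

97226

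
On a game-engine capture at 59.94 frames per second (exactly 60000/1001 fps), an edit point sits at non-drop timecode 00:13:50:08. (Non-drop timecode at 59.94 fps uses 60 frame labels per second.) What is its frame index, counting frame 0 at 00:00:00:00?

49808

Total seconds to the label: (0 × 3600 + 13 × 60 + 50) = 830.
Frame index = 830 × 60 + 8 = 49808.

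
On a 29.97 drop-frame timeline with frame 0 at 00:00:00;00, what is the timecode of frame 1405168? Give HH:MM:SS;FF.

Ten DF minutes hold 17982 frames, so frame 1405168 lies in block 78 (frames 1402596–1420577) with 2572 frames into that block.
The block's first minute is 1800 frames and the rest 1798 each; 2572 frames reaches minute 1, so 78 × 18 + 1 × 2 = 1406 labels have been skipped so far.
Adding those back, label number 1405168 + 1406 = 1406574 at 30 labels/s is 46885 s + 24 f = 13 h 1 min 25 s frame 24, i.e. 13:01:25;24.

13:01:25;24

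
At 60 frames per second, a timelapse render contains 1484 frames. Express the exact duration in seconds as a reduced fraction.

371/15 seconds

Running time = 1484 ÷ (60) = 1484 × 1/60 = 371/15 s.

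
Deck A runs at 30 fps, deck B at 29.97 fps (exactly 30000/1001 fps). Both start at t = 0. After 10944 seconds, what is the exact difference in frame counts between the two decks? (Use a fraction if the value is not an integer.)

A emits 30 × 10944 = 328320 frames; B emits 30000/1001 × 10944 = 328320000/1001.
Difference = 328320/1001 frames (≈ 327.9920); B is behind A.

328320/1001 frames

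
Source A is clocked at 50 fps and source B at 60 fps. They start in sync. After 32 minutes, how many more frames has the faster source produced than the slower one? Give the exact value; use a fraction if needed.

19200 frames

32 min = 1920 s.
A emits 50 × 1920 = 96000 frames; B emits 60 × 1920 = 115200.
Difference = 19200 frames; B is ahead of A.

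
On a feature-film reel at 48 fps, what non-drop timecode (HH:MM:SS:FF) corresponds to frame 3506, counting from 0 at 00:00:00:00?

00:01:13:02

3506 ÷ 48 = 73 full seconds, remainder 2 frames.
73 s = 0 h 1 min 13 s.
Timecode: 00:01:13:02.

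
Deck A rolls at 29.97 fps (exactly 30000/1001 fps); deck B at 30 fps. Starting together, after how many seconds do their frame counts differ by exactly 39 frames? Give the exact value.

The gap grows by |30 − 30000/1001| = 30/1001 frames per second.
Time for a 39-frame gap: 39 ÷ (30/1001) = 1301.3 s.

1301.3 seconds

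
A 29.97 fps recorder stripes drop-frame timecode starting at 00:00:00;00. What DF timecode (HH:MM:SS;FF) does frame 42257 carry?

Each 10-minute DF block holds 10 × 60 × 30 − 9 × 2 = 17982 frames. 42257 ÷ 17982 → 2 full blocks, remainder 6293.
Within the partial block the first minute is 1800 frames and each further minute 1798, so 3 further minute boundaries passed. Total skipped labels = 18 × 2 + 2 × 3 = 42.
Non-drop label index = 42257 + 42 = 42299; at 30 labels/s that is 00:23:29:29, i.e. DF 00:23:29;29.

00:23:29;29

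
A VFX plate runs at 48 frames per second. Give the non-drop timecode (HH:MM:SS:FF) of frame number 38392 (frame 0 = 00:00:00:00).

38392 ÷ 48 = 799 full seconds, remainder 40 frames.
799 s = 0 h 13 min 19 s.
Timecode: 00:13:19:40.

00:13:19:40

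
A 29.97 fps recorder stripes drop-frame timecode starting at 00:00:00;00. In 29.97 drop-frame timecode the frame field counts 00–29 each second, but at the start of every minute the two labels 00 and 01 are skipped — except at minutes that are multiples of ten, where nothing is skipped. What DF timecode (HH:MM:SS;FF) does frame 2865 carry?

Each 10-minute DF block holds 10 × 60 × 30 − 9 × 2 = 17982 frames. 2865 ÷ 17982 → 0 full blocks, remainder 2865.
Within the partial block the first minute is 1800 frames and each further minute 1798, so 1 further minute boundary passed. Total skipped labels = 18 × 0 + 2 × 1 = 2.
Non-drop label index = 2865 + 2 = 2867; at 30 labels/s that is 00:01:35:17, i.e. DF 00:01:35;17.

00:01:35;17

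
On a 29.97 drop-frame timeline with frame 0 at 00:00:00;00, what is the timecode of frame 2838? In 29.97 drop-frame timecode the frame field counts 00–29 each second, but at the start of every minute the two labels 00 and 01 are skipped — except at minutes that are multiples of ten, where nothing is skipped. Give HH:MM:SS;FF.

Each 10-minute DF block holds 10 × 60 × 30 − 9 × 2 = 17982 frames. 2838 ÷ 17982 → 0 full blocks, remainder 2838.
Within the partial block the first minute is 1800 frames and each further minute 1798, so 1 further minute boundary passed. Total skipped labels = 18 × 0 + 2 × 1 = 2.
Non-drop label index = 2838 + 2 = 2840; at 30 labels/s that is 00:01:34:20, i.e. DF 00:01:34;20.

00:01:34;20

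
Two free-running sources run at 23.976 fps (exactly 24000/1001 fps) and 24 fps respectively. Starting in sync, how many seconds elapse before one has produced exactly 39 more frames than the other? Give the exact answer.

The gap grows by |24 − 24000/1001| = 24/1001 frames per second.
Time for a 39-frame gap: 39 ÷ (24/1001) = 1626.625 s.

1626.625 seconds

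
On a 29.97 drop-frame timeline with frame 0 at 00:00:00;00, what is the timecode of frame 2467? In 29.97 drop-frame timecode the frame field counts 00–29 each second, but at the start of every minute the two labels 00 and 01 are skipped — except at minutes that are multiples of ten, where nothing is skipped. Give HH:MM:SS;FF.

00:01:22;09

Each 10-minute DF block holds 10 × 60 × 30 − 9 × 2 = 17982 frames. 2467 ÷ 17982 → 0 full blocks, remainder 2467.
Within the partial block the first minute is 1800 frames and each further minute 1798, so 1 further minute boundary passed. Total skipped labels = 18 × 0 + 2 × 1 = 2.
Non-drop label index = 2467 + 2 = 2469; at 30 labels/s that is 00:01:22:09, i.e. DF 00:01:22;09.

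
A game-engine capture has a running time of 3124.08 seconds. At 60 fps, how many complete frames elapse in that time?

Frames = 3124.08 × 60 = 937224/5 ≈ 187444.8000.
Complete frames: 187444.

187444 frames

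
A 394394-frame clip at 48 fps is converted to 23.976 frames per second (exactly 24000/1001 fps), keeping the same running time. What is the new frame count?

197000 frames

Target frames = source frames × (target rate / source rate) = 394394 × (24000/1001)/(48) = 394394 × 500/1001 = 197000.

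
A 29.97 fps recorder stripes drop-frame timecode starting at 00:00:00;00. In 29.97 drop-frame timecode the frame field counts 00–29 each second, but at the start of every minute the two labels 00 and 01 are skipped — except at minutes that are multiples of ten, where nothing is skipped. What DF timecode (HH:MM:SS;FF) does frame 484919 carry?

Each 10-minute DF block holds 10 × 60 × 30 − 9 × 2 = 17982 frames. 484919 ÷ 17982 → 26 full blocks, remainder 17387.
Within the partial block the first minute is 1800 frames and each further minute 1798, so 9 further minute boundaries passed. Total skipped labels = 18 × 26 + 2 × 9 = 486.
Non-drop label index = 484919 + 486 = 485405; at 30 labels/s that is 04:29:40:05, i.e. DF 04:29:40;05.

04:29:40;05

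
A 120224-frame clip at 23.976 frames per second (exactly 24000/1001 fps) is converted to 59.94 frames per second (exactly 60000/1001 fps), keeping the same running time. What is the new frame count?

300560 frames

Target frames = source frames × (target rate / source rate) = 120224 × (60000/1001)/(24000/1001) = 120224 × 5/2 = 300560.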